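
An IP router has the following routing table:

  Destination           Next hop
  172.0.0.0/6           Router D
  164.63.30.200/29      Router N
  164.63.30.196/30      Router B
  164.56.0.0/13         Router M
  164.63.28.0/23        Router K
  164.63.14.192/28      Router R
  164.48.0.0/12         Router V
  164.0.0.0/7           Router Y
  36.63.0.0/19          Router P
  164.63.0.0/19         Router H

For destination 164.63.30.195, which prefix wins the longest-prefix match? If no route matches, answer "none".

164.63.0.0/19

Entries matching 164.63.30.195:
  164.0.0.0/7 (164.0.0.0 - 165.255.255.255)
  164.48.0.0/12 (164.48.0.0 - 164.63.255.255)
  164.56.0.0/13 (164.56.0.0 - 164.63.255.255)
  164.63.0.0/19 (164.63.0.0 - 164.63.31.255)
Most specific is 164.63.0.0/19.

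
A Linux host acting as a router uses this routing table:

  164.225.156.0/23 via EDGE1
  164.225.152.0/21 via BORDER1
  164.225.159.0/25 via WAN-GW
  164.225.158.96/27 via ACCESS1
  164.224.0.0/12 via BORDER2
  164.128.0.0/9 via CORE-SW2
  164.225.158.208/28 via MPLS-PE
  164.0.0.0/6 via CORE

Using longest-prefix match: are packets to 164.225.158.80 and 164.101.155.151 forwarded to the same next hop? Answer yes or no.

no

164.225.158.80: longest match 164.225.152.0/21 -> BORDER1
164.101.155.151: longest match 164.0.0.0/6 -> CORE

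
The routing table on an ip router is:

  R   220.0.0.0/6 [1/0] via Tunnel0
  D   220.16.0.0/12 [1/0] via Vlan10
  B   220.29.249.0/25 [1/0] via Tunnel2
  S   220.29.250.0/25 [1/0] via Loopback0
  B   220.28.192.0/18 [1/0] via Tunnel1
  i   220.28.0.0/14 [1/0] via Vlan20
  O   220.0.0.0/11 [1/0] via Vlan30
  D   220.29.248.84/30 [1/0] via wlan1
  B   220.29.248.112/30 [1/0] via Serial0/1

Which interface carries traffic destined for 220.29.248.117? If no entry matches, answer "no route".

Vlan20

Routes whose prefix contains 220.29.248.117:
  220.0.0.0/6 (220.0.0.0 - 223.255.255.255) -> Tunnel0
  220.0.0.0/11 (220.0.0.0 - 220.31.255.255) -> Vlan30
  220.16.0.0/12 (220.16.0.0 - 220.31.255.255) -> Vlan10
  220.28.0.0/14 (220.28.0.0 - 220.31.255.255) -> Vlan20
More-specific entries that do NOT match:
  220.29.248.84/30 (220.29.248.84 - 220.29.248.87) does not contain 220.29.248.117
  220.29.248.112/30 (220.29.248.112 - 220.29.248.115) does not contain 220.29.248.117
  220.29.249.0/25 (220.29.249.0 - 220.29.249.127) does not contain 220.29.248.117
  220.29.250.0/25 (220.29.250.0 - 220.29.250.127) does not contain 220.29.248.117
  220.28.192.0/18 (220.28.192.0 - 220.28.255.255) does not contain 220.29.248.117
Longest matching prefix is /14 -> interface Vlan20.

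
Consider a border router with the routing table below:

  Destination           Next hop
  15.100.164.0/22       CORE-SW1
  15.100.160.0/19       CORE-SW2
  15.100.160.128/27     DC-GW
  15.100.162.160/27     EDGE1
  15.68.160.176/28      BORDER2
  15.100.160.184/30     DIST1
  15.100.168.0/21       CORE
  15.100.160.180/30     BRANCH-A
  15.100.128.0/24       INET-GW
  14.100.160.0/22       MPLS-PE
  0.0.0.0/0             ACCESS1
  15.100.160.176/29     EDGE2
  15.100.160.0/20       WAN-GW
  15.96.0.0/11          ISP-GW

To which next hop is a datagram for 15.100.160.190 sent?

WAN-GW

Routes whose prefix contains 15.100.160.190:
  0.0.0.0/0 (default, matches everything) -> ACCESS1
  15.96.0.0/11 (15.96.0.0 - 15.127.255.255) -> ISP-GW
  15.100.160.0/19 (15.100.160.0 - 15.100.191.255) -> CORE-SW2
  15.100.160.0/20 (15.100.160.0 - 15.100.175.255) -> WAN-GW
More-specific entries that do NOT match:
  15.100.160.184/30 (15.100.160.184 - 15.100.160.187) does not contain 15.100.160.190
  15.100.160.180/30 (15.100.160.180 - 15.100.160.183) does not contain 15.100.160.190
  15.100.160.176/29 (15.100.160.176 - 15.100.160.183) does not contain 15.100.160.190
  15.68.160.176/28 (15.68.160.176 - 15.68.160.191) does not contain 15.100.160.190
  15.100.160.128/27 (15.100.160.128 - 15.100.160.159) does not contain 15.100.160.190
  15.100.162.160/27 (15.100.162.160 - 15.100.162.191) does not contain 15.100.160.190
  15.100.128.0/24 (15.100.128.0 - 15.100.128.255) does not contain 15.100.160.190
  15.100.164.0/22 (15.100.164.0 - 15.100.167.255) does not contain 15.100.160.190
  14.100.160.0/22 (14.100.160.0 - 14.100.163.255) does not contain 15.100.160.190
  15.100.168.0/21 (15.100.168.0 - 15.100.175.255) does not contain 15.100.160.190
Longest matching prefix is /20 -> next hop WAN-GW.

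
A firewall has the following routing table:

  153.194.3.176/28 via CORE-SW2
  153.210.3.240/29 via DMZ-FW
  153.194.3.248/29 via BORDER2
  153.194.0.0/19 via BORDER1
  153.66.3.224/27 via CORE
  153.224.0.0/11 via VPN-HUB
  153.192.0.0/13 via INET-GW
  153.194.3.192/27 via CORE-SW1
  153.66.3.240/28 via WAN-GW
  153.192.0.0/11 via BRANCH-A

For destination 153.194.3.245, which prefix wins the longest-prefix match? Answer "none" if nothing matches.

Entries matching 153.194.3.245:
  153.192.0.0/11 (153.192.0.0 - 153.223.255.255)
  153.192.0.0/13 (153.192.0.0 - 153.199.255.255)
  153.194.0.0/19 (153.194.0.0 - 153.194.31.255)
Most specific is 153.194.0.0/19.

153.194.0.0/19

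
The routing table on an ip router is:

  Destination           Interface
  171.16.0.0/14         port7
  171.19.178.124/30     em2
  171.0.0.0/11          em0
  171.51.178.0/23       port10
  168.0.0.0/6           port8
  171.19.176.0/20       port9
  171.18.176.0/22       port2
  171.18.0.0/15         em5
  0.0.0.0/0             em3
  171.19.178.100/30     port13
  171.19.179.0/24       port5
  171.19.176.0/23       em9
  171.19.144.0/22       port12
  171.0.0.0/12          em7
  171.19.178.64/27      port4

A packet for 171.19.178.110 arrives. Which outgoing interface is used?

Routes whose prefix contains 171.19.178.110:
  0.0.0.0/0 (default, matches everything) -> em3
  168.0.0.0/6 (168.0.0.0 - 171.255.255.255) -> port8
  171.0.0.0/11 (171.0.0.0 - 171.31.255.255) -> em0
  171.16.0.0/14 (171.16.0.0 - 171.19.255.255) -> port7
  171.18.0.0/15 (171.18.0.0 - 171.19.255.255) -> em5
  171.19.176.0/20 (171.19.176.0 - 171.19.191.255) -> port9
More-specific entries that do NOT match:
  171.19.178.124/30 (171.19.178.124 - 171.19.178.127) does not contain 171.19.178.110
  171.19.178.100/30 (171.19.178.100 - 171.19.178.103) does not contain 171.19.178.110
  171.19.178.64/27 (171.19.178.64 - 171.19.178.95) does not contain 171.19.178.110
  171.19.179.0/24 (171.19.179.0 - 171.19.179.255) does not contain 171.19.178.110
  171.51.178.0/23 (171.51.178.0 - 171.51.179.255) does not contain 171.19.178.110
  171.19.176.0/23 (171.19.176.0 - 171.19.177.255) does not contain 171.19.178.110
  171.18.176.0/22 (171.18.176.0 - 171.18.179.255) does not contain 171.19.178.110
  171.19.144.0/22 (171.19.144.0 - 171.19.147.255) does not contain 171.19.178.110
Longest matching prefix is /20 -> interface port9.

port9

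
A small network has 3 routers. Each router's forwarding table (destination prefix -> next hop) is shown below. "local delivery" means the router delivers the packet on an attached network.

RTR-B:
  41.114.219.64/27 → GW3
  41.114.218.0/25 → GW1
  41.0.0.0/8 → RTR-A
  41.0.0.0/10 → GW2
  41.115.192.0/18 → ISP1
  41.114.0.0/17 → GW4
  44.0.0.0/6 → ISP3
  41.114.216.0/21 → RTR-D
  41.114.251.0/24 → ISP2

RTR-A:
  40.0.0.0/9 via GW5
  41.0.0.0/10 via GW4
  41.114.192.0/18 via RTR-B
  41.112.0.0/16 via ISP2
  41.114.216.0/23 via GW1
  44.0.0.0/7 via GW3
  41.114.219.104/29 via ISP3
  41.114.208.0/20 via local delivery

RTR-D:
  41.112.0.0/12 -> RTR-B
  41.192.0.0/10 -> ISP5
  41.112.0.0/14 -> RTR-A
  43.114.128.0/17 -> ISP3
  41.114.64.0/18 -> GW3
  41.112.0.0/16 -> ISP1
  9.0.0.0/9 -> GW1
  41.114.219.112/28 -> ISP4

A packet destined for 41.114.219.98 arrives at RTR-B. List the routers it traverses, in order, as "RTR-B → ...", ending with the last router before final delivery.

RTR-B → RTR-D → RTR-A

At RTR-B: longest match for 41.114.219.98 is 41.114.216.0/21 -> RTR-D
At RTR-D: longest match for 41.114.219.98 is 41.112.0.0/14 -> RTR-A
At RTR-A: longest match for 41.114.219.98 is 41.114.208.0/20 -> local delivery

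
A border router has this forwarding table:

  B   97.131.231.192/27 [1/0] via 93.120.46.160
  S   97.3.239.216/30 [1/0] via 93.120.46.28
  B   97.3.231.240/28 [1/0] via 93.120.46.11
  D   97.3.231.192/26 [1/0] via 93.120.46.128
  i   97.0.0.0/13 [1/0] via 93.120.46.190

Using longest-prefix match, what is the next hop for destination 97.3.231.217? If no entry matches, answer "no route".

Routes whose prefix contains 97.3.231.217:
  97.0.0.0/13 (97.0.0.0 - 97.7.255.255) -> 93.120.46.190
  97.3.231.192/26 (97.3.231.192 - 97.3.231.255) -> 93.120.46.128
More-specific entries that do NOT match:
  97.3.239.216/30 (97.3.239.216 - 97.3.239.219) does not contain 97.3.231.217
  97.3.231.240/28 (97.3.231.240 - 97.3.231.255) does not contain 97.3.231.217
  97.131.231.192/27 (97.131.231.192 - 97.131.231.223) does not contain 97.3.231.217
Longest matching prefix is /26 -> next hop 93.120.46.128.

93.120.46.128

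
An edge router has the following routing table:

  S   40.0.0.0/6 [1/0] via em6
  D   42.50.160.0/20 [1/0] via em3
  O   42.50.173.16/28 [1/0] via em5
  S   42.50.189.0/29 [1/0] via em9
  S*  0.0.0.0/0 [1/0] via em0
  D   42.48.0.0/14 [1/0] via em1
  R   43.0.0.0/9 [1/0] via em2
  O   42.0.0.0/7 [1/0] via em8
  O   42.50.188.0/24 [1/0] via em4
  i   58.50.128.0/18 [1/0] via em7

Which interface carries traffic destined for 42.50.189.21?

Routes whose prefix contains 42.50.189.21:
  0.0.0.0/0 (default, matches everything) -> em0
  40.0.0.0/6 (40.0.0.0 - 43.255.255.255) -> em6
  42.0.0.0/7 (42.0.0.0 - 43.255.255.255) -> em8
  42.48.0.0/14 (42.48.0.0 - 42.51.255.255) -> em1
More-specific entries that do NOT match:
  42.50.189.0/29 (42.50.189.0 - 42.50.189.7) does not contain 42.50.189.21
  42.50.173.16/28 (42.50.173.16 - 42.50.173.31) does not contain 42.50.189.21
  42.50.188.0/24 (42.50.188.0 - 42.50.188.255) does not contain 42.50.189.21
  42.50.160.0/20 (42.50.160.0 - 42.50.175.255) does not contain 42.50.189.21
  58.50.128.0/18 (58.50.128.0 - 58.50.191.255) does not contain 42.50.189.21
Longest matching prefix is /14 -> interface em1.

em1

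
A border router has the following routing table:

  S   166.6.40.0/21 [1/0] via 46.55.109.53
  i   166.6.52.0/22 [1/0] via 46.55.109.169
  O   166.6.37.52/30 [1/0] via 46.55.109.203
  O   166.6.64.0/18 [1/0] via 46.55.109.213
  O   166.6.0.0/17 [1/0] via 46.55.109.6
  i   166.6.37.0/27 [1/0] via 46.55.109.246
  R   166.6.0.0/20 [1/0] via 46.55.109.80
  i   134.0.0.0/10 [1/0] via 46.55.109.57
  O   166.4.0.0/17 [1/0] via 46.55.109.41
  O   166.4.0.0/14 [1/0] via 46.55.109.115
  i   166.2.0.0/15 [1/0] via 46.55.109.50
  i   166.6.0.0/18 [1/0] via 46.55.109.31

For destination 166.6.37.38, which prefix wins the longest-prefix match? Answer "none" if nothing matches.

Entries matching 166.6.37.38:
  166.4.0.0/14 (166.4.0.0 - 166.7.255.255)
  166.6.0.0/17 (166.6.0.0 - 166.6.127.255)
  166.6.0.0/18 (166.6.0.0 - 166.6.63.255)
Most specific is 166.6.0.0/18.

166.6.0.0/18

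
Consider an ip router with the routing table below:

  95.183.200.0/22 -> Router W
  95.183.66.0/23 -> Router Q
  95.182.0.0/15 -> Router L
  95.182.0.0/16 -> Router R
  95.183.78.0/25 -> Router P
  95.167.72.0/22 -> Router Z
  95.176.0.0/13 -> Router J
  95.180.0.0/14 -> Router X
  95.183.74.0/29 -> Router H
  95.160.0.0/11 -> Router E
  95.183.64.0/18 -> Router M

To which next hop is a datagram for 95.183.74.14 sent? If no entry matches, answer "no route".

Routes whose prefix contains 95.183.74.14:
  95.160.0.0/11 (95.160.0.0 - 95.191.255.255) -> Router E
  95.176.0.0/13 (95.176.0.0 - 95.183.255.255) -> Router J
  95.180.0.0/14 (95.180.0.0 - 95.183.255.255) -> Router X
  95.182.0.0/15 (95.182.0.0 - 95.183.255.255) -> Router L
  95.183.64.0/18 (95.183.64.0 - 95.183.127.255) -> Router M
More-specific entries that do NOT match:
  95.183.74.0/29 (95.183.74.0 - 95.183.74.7) does not contain 95.183.74.14
  95.183.78.0/25 (95.183.78.0 - 95.183.78.127) does not contain 95.183.74.14
  95.183.66.0/23 (95.183.66.0 - 95.183.67.255) does not contain 95.183.74.14
  95.183.200.0/22 (95.183.200.0 - 95.183.203.255) does not contain 95.183.74.14
  95.167.72.0/22 (95.167.72.0 - 95.167.75.255) does not contain 95.183.74.14
Longest matching prefix is /18 -> next hop Router M.

Router M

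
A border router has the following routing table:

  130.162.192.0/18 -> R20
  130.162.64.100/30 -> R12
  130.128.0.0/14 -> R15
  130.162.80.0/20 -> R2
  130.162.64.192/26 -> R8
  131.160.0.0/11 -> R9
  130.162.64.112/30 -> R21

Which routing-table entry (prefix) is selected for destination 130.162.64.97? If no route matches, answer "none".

130.162.64.97 is outside every listed prefix and there is no default route.

none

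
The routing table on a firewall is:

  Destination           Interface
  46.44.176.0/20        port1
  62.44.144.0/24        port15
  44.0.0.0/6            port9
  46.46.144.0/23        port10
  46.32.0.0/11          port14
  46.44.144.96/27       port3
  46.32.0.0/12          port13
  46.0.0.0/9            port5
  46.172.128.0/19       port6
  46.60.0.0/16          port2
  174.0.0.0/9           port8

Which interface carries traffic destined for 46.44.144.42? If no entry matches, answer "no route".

Routes whose prefix contains 46.44.144.42:
  44.0.0.0/6 (44.0.0.0 - 47.255.255.255) -> port9
  46.0.0.0/9 (46.0.0.0 - 46.127.255.255) -> port5
  46.32.0.0/11 (46.32.0.0 - 46.63.255.255) -> port14
  46.32.0.0/12 (46.32.0.0 - 46.47.255.255) -> port13
More-specific entries that do NOT match:
  46.44.144.96/27 (46.44.144.96 - 46.44.144.127) does not contain 46.44.144.42
  62.44.144.0/24 (62.44.144.0 - 62.44.144.255) does not contain 46.44.144.42
  46.46.144.0/23 (46.46.144.0 - 46.46.145.255) does not contain 46.44.144.42
  46.44.176.0/20 (46.44.176.0 - 46.44.191.255) does not contain 46.44.144.42
  46.172.128.0/19 (46.172.128.0 - 46.172.159.255) does not contain 46.44.144.42
  46.60.0.0/16 (46.60.0.0 - 46.60.255.255) does not contain 46.44.144.42
Longest matching prefix is /12 -> interface port13.

port13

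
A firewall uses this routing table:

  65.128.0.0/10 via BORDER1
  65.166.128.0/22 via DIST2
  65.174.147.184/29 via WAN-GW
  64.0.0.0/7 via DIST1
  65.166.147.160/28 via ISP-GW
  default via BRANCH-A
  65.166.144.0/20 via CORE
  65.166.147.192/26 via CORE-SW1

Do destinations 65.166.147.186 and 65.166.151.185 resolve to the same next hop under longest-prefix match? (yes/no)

65.166.147.186: longest match 65.166.144.0/20 -> CORE
65.166.151.185: longest match 65.166.144.0/20 -> CORE

yes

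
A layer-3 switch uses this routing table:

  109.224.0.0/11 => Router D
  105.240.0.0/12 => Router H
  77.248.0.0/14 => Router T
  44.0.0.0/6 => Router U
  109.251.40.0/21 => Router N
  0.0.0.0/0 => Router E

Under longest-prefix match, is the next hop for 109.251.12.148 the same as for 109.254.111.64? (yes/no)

yes

109.251.12.148: longest match 109.224.0.0/11 -> Router D
109.254.111.64: longest match 109.224.0.0/11 -> Router D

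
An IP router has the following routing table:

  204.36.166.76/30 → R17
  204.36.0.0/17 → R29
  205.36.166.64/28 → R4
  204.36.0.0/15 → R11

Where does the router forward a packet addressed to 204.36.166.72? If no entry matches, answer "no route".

R11

Routes whose prefix contains 204.36.166.72:
  204.36.0.0/15 (204.36.0.0 - 204.37.255.255) -> R11
More-specific entries that do NOT match:
  204.36.166.76/30 (204.36.166.76 - 204.36.166.79) does not contain 204.36.166.72
  205.36.166.64/28 (205.36.166.64 - 205.36.166.79) does not contain 204.36.166.72
  204.36.0.0/17 (204.36.0.0 - 204.36.127.255) does not contain 204.36.166.72
Longest matching prefix is /15 -> next hop R11.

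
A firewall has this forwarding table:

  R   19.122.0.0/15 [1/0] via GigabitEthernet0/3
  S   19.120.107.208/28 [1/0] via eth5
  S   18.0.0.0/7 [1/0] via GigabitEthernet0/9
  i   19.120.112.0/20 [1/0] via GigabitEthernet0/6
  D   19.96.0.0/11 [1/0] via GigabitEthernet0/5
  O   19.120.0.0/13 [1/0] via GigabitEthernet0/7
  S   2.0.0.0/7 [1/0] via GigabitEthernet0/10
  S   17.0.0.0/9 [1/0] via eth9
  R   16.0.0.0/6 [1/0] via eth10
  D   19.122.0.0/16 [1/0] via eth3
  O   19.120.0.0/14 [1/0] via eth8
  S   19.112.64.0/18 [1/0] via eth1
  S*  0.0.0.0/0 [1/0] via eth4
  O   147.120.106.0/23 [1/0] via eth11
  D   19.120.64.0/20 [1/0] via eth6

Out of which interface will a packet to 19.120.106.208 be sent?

Routes whose prefix contains 19.120.106.208:
  0.0.0.0/0 (default, matches everything) -> eth4
  16.0.0.0/6 (16.0.0.0 - 19.255.255.255) -> eth10
  18.0.0.0/7 (18.0.0.0 - 19.255.255.255) -> GigabitEthernet0/9
  19.96.0.0/11 (19.96.0.0 - 19.127.255.255) -> GigabitEthernet0/5
  19.120.0.0/13 (19.120.0.0 - 19.127.255.255) -> GigabitEthernet0/7
  19.120.0.0/14 (19.120.0.0 - 19.123.255.255) -> eth8
More-specific entries that do NOT match:
  19.120.107.208/28 (19.120.107.208 - 19.120.107.223) does not contain 19.120.106.208
  147.120.106.0/23 (147.120.106.0 - 147.120.107.255) does not contain 19.120.106.208
  19.120.112.0/20 (19.120.112.0 - 19.120.127.255) does not contain 19.120.106.208
  19.120.64.0/20 (19.120.64.0 - 19.120.79.255) does not contain 19.120.106.208
  19.112.64.0/18 (19.112.64.0 - 19.112.127.255) does not contain 19.120.106.208
  19.122.0.0/16 (19.122.0.0 - 19.122.255.255) does not contain 19.120.106.208
  19.122.0.0/15 (19.122.0.0 - 19.123.255.255) does not contain 19.120.106.208
Longest matching prefix is /14 -> interface eth8.

eth8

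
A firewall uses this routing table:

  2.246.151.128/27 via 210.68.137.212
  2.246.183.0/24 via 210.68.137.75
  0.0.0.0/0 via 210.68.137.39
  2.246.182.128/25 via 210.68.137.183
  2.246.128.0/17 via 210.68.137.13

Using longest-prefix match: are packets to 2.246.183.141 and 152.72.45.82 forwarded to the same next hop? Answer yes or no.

2.246.183.141: longest match 2.246.183.0/24 -> 210.68.137.75
152.72.45.82: longest match 0.0.0.0/0 -> 210.68.137.39

no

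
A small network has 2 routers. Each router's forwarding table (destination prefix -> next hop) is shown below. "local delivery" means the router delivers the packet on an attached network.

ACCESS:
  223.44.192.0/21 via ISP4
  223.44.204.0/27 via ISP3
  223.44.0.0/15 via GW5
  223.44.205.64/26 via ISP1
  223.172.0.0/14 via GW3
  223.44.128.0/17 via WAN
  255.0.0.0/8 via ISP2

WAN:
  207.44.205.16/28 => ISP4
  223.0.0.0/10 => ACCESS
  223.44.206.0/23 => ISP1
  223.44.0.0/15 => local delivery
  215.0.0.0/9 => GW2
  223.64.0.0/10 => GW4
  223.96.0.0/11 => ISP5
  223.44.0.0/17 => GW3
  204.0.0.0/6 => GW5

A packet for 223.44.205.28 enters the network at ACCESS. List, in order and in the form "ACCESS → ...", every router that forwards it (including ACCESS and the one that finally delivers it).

At ACCESS: longest match for 223.44.205.28 is 223.44.128.0/17 -> WAN
At WAN: longest match for 223.44.205.28 is 223.44.0.0/15 -> local delivery

ACCESS → WAN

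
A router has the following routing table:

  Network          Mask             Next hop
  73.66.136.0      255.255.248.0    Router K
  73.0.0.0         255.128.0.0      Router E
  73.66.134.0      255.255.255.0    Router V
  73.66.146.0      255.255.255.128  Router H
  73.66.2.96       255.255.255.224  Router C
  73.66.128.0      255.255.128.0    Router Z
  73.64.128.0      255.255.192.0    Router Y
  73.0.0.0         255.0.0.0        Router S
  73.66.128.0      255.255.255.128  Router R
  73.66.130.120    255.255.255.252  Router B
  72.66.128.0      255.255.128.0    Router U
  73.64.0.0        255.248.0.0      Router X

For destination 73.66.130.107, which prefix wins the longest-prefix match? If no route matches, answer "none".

Entries matching 73.66.130.107:
  73.0.0.0/8 (73.0.0.0 - 73.255.255.255)
  73.0.0.0/9 (73.0.0.0 - 73.127.255.255)
  73.64.0.0/13 (73.64.0.0 - 73.71.255.255)
  73.66.128.0/17 (73.66.128.0 - 73.66.255.255)
Most specific is 73.66.128.0/17.

73.66.128.0/17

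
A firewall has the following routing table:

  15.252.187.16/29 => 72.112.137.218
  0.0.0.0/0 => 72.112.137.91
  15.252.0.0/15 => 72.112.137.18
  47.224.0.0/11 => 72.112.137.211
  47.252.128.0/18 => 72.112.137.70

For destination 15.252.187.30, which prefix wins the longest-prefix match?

Entries matching 15.252.187.30:
  0.0.0.0/0 (default, matches everything)
  15.252.0.0/15 (15.252.0.0 - 15.253.255.255)
Most specific is 15.252.0.0/15.

15.252.0.0/15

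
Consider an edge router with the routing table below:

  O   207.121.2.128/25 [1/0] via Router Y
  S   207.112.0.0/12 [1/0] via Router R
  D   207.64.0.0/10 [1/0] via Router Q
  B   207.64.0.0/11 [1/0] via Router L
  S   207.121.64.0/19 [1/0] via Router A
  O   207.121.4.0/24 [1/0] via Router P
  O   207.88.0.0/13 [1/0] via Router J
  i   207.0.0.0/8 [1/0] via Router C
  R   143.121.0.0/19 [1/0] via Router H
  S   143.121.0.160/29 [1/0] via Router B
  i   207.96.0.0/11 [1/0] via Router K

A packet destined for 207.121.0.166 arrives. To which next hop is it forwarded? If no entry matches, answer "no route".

Router R

Routes whose prefix contains 207.121.0.166:
  207.0.0.0/8 (207.0.0.0 - 207.255.255.255) -> Router C
  207.64.0.0/10 (207.64.0.0 - 207.127.255.255) -> Router Q
  207.96.0.0/11 (207.96.0.0 - 207.127.255.255) -> Router K
  207.112.0.0/12 (207.112.0.0 - 207.127.255.255) -> Router R
More-specific entries that do NOT match:
  143.121.0.160/29 (143.121.0.160 - 143.121.0.167) does not contain 207.121.0.166
  207.121.2.128/25 (207.121.2.128 - 207.121.2.255) does not contain 207.121.0.166
  207.121.4.0/24 (207.121.4.0 - 207.121.4.255) does not contain 207.121.0.166
  207.121.64.0/19 (207.121.64.0 - 207.121.95.255) does not contain 207.121.0.166
  143.121.0.0/19 (143.121.0.0 - 143.121.31.255) does not contain 207.121.0.166
  207.88.0.0/13 (207.88.0.0 - 207.95.255.255) does not contain 207.121.0.166
Longest matching prefix is /12 -> next hop Router R.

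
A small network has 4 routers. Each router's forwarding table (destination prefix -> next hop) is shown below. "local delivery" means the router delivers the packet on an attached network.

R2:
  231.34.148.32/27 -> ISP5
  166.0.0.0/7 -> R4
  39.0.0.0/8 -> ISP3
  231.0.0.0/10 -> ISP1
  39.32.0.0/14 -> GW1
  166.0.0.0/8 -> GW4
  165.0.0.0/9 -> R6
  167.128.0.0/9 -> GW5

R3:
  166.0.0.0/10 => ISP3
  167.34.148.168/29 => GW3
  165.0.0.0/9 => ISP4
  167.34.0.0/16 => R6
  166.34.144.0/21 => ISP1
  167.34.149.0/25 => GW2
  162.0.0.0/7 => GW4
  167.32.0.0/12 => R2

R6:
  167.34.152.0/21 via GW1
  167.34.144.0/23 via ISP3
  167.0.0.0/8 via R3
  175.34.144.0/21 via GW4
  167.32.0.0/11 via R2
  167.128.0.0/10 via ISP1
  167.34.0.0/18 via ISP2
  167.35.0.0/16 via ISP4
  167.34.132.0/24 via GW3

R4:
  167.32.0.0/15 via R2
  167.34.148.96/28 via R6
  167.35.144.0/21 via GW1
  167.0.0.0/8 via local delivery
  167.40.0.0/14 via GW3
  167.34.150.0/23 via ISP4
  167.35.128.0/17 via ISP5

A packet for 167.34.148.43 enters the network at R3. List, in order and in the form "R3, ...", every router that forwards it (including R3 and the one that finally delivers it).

At R3: longest match for 167.34.148.43 is 167.34.0.0/16 -> R6
At R6: longest match for 167.34.148.43 is 167.32.0.0/11 -> R2
At R2: longest match for 167.34.148.43 is 166.0.0.0/7 -> R4
At R4: longest match for 167.34.148.43 is 167.0.0.0/8 -> local delivery

R3, R6, R2, R4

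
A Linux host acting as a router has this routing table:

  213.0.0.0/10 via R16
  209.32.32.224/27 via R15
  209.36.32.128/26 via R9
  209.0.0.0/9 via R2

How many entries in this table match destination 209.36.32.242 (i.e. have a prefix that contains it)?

1

Prefixes containing 209.36.32.242:
  209.0.0.0/9 (209.0.0.0 - 209.127.255.255)
Total matching entries: 1.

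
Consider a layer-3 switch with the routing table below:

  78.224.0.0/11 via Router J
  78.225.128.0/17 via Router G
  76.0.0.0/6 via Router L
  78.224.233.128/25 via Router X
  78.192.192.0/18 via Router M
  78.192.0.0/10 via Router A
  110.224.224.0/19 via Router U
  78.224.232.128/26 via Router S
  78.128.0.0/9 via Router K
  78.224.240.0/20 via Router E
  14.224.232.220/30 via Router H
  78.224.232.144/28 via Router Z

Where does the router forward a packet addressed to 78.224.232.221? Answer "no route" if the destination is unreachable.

Routes whose prefix contains 78.224.232.221:
  76.0.0.0/6 (76.0.0.0 - 79.255.255.255) -> Router L
  78.128.0.0/9 (78.128.0.0 - 78.255.255.255) -> Router K
  78.192.0.0/10 (78.192.0.0 - 78.255.255.255) -> Router A
  78.224.0.0/11 (78.224.0.0 - 78.255.255.255) -> Router J
More-specific entries that do NOT match:
  14.224.232.220/30 (14.224.232.220 - 14.224.232.223) does not contain 78.224.232.221
  78.224.232.144/28 (78.224.232.144 - 78.224.232.159) does not contain 78.224.232.221
  78.224.232.128/26 (78.224.232.128 - 78.224.232.191) does not contain 78.224.232.221
  78.224.233.128/25 (78.224.233.128 - 78.224.233.255) does not contain 78.224.232.221
  78.224.240.0/20 (78.224.240.0 - 78.224.255.255) does not contain 78.224.232.221
  110.224.224.0/19 (110.224.224.0 - 110.224.255.255) does not contain 78.224.232.221
  78.192.192.0/18 (78.192.192.0 - 78.192.255.255) does not contain 78.224.232.221
  78.225.128.0/17 (78.225.128.0 - 78.225.255.255) does not contain 78.224.232.221
Longest matching prefix is /11 -> next hop Router J.

Router J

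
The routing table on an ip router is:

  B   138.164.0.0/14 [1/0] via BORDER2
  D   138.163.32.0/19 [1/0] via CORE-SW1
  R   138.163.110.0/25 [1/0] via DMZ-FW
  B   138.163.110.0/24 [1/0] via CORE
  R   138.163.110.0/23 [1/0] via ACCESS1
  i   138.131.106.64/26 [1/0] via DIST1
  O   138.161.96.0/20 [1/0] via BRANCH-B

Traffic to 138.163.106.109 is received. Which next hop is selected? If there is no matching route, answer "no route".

no route

No entry's prefix contains 138.163.106.109; there is no default route.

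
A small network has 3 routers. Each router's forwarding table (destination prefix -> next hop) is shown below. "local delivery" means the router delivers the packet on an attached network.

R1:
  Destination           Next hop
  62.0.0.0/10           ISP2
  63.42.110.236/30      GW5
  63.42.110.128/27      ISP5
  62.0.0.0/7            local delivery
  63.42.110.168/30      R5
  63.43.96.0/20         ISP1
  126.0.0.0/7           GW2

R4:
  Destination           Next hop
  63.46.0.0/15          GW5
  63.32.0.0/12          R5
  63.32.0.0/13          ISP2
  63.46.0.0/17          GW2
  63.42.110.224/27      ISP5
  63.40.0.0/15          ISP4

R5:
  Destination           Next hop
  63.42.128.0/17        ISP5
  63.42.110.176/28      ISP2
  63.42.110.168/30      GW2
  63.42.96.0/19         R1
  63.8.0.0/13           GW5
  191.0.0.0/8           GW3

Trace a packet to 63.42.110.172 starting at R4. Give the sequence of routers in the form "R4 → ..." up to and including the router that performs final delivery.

R4 → R5 → R1

At R4: longest match for 63.42.110.172 is 63.32.0.0/12 -> R5
At R5: longest match for 63.42.110.172 is 63.42.96.0/19 -> R1
At R1: longest match for 63.42.110.172 is 62.0.0.0/7 -> local delivery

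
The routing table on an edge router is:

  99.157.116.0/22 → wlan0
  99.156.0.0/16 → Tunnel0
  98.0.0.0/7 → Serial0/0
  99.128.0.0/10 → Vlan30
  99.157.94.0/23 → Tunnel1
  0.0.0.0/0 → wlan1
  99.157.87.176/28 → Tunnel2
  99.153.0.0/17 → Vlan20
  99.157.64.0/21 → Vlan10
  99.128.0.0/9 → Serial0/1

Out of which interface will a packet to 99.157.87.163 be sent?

Vlan30

Routes whose prefix contains 99.157.87.163:
  0.0.0.0/0 (default, matches everything) -> wlan1
  98.0.0.0/7 (98.0.0.0 - 99.255.255.255) -> Serial0/0
  99.128.0.0/9 (99.128.0.0 - 99.255.255.255) -> Serial0/1
  99.128.0.0/10 (99.128.0.0 - 99.191.255.255) -> Vlan30
More-specific entries that do NOT match:
  99.157.87.176/28 (99.157.87.176 - 99.157.87.191) does not contain 99.157.87.163
  99.157.94.0/23 (99.157.94.0 - 99.157.95.255) does not contain 99.157.87.163
  99.157.116.0/22 (99.157.116.0 - 99.157.119.255) does not contain 99.157.87.163
  99.157.64.0/21 (99.157.64.0 - 99.157.71.255) does not contain 99.157.87.163
  99.153.0.0/17 (99.153.0.0 - 99.153.127.255) does not contain 99.157.87.163
  99.156.0.0/16 (99.156.0.0 - 99.156.255.255) does not contain 99.157.87.163
Longest matching prefix is /10 -> interface Vlan30.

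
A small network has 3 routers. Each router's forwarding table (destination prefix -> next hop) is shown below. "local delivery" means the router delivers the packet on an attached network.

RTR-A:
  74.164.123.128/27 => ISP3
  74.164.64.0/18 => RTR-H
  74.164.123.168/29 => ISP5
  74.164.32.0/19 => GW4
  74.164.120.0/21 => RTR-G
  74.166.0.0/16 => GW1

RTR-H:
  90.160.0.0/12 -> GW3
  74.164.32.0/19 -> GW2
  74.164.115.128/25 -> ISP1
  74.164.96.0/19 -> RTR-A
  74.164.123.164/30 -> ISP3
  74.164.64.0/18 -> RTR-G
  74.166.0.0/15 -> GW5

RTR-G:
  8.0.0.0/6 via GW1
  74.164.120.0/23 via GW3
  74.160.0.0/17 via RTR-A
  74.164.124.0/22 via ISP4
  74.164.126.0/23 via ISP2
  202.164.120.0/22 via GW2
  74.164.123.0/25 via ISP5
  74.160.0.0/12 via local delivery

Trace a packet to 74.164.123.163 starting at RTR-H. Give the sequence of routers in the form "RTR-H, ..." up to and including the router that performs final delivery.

RTR-H, RTR-A, RTR-G

At RTR-H: longest match for 74.164.123.163 is 74.164.96.0/19 -> RTR-A
At RTR-A: longest match for 74.164.123.163 is 74.164.120.0/21 -> RTR-G
At RTR-G: longest match for 74.164.123.163 is 74.160.0.0/12 -> local delivery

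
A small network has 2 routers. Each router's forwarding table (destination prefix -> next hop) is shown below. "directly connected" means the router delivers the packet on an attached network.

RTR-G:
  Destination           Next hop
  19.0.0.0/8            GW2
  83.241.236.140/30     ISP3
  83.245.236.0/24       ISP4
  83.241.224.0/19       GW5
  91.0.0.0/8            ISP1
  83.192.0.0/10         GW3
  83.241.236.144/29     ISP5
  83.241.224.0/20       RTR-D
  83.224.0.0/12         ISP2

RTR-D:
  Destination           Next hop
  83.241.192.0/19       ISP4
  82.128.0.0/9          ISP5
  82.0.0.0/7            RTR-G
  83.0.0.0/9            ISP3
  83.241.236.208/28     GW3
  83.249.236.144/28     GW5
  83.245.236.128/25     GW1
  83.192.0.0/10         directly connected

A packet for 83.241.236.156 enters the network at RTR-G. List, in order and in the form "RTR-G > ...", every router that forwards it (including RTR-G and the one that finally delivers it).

At RTR-G: longest match for 83.241.236.156 is 83.241.224.0/20 -> RTR-D
At RTR-D: longest match for 83.241.236.156 is 83.192.0.0/10 -> directly connected

RTR-G > RTR-D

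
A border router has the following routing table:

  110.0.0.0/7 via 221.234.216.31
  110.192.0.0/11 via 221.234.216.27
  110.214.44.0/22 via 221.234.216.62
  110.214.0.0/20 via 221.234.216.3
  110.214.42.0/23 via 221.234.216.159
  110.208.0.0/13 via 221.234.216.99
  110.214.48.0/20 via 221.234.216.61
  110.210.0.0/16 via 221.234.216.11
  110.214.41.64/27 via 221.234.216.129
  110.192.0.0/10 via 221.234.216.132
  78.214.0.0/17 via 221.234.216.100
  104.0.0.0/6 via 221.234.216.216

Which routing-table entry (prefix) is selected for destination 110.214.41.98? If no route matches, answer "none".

110.208.0.0/13

Entries matching 110.214.41.98:
  110.0.0.0/7 (110.0.0.0 - 111.255.255.255)
  110.192.0.0/10 (110.192.0.0 - 110.255.255.255)
  110.192.0.0/11 (110.192.0.0 - 110.223.255.255)
  110.208.0.0/13 (110.208.0.0 - 110.215.255.255)
Most specific is 110.208.0.0/13.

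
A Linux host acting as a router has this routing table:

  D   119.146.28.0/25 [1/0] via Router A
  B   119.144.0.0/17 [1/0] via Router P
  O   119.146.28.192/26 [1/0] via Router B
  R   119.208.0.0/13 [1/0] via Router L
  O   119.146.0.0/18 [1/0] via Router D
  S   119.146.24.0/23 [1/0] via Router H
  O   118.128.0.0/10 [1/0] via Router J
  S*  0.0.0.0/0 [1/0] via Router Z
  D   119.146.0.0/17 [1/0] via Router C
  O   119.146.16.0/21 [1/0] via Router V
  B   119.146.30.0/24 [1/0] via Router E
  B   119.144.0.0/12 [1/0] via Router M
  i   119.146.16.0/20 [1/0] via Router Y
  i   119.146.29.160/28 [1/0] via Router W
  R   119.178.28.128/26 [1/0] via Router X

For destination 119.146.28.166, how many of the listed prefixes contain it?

5

Prefixes containing 119.146.28.166:
  0.0.0.0/0 (default, matches everything)
  119.144.0.0/12 (119.144.0.0 - 119.159.255.255)
  119.146.0.0/17 (119.146.0.0 - 119.146.127.255)
  119.146.0.0/18 (119.146.0.0 - 119.146.63.255)
  119.146.16.0/20 (119.146.16.0 - 119.146.31.255)
Total matching entries: 5.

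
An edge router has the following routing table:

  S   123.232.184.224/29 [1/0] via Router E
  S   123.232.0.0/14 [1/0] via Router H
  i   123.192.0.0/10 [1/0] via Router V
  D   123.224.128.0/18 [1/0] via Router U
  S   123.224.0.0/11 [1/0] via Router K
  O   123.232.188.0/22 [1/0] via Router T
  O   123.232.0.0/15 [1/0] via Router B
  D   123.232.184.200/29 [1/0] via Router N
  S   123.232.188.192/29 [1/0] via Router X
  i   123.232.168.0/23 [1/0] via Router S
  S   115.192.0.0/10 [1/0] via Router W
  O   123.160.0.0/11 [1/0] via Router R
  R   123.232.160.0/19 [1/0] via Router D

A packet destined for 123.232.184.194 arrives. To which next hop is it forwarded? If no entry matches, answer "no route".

Router D

Routes whose prefix contains 123.232.184.194:
  123.192.0.0/10 (123.192.0.0 - 123.255.255.255) -> Router V
  123.224.0.0/11 (123.224.0.0 - 123.255.255.255) -> Router K
  123.232.0.0/14 (123.232.0.0 - 123.235.255.255) -> Router H
  123.232.0.0/15 (123.232.0.0 - 123.233.255.255) -> Router B
  123.232.160.0/19 (123.232.160.0 - 123.232.191.255) -> Router D
More-specific entries that do NOT match:
  123.232.184.224/29 (123.232.184.224 - 123.232.184.231) does not contain 123.232.184.194
  123.232.184.200/29 (123.232.184.200 - 123.232.184.207) does not contain 123.232.184.194
  123.232.188.192/29 (123.232.188.192 - 123.232.188.199) does not contain 123.232.184.194
  123.232.168.0/23 (123.232.168.0 - 123.232.169.255) does not contain 123.232.184.194
  123.232.188.0/22 (123.232.188.0 - 123.232.191.255) does not contain 123.232.184.194
Longest matching prefix is /19 -> next hop Router D.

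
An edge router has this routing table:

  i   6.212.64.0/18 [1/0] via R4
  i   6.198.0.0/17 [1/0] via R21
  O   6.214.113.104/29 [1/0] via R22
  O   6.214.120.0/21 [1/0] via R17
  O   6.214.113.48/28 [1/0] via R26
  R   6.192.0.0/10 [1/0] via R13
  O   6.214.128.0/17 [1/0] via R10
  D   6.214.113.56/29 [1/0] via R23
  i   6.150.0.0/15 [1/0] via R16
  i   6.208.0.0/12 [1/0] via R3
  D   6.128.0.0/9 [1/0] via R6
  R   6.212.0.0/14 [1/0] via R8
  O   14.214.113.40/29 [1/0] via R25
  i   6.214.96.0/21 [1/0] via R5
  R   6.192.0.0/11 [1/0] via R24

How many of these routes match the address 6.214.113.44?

Prefixes containing 6.214.113.44:
  6.128.0.0/9 (6.128.0.0 - 6.255.255.255)
  6.192.0.0/10 (6.192.0.0 - 6.255.255.255)
  6.192.0.0/11 (6.192.0.0 - 6.223.255.255)
  6.208.0.0/12 (6.208.0.0 - 6.223.255.255)
  6.212.0.0/14 (6.212.0.0 - 6.215.255.255)
Total matching entries: 5.

5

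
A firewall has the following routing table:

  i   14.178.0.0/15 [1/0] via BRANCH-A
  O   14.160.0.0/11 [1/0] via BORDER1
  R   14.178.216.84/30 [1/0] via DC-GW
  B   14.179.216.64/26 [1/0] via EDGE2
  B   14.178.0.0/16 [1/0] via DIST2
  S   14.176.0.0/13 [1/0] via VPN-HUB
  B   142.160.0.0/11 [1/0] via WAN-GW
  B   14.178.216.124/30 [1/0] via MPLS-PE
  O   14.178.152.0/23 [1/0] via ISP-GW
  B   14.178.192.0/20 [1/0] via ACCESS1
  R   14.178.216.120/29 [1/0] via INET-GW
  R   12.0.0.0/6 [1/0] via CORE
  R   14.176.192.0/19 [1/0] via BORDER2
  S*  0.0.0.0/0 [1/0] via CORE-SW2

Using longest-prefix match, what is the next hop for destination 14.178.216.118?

Routes whose prefix contains 14.178.216.118:
  0.0.0.0/0 (default, matches everything) -> CORE-SW2
  12.0.0.0/6 (12.0.0.0 - 15.255.255.255) -> CORE
  14.160.0.0/11 (14.160.0.0 - 14.191.255.255) -> BORDER1
  14.176.0.0/13 (14.176.0.0 - 14.183.255.255) -> VPN-HUB
  14.178.0.0/15 (14.178.0.0 - 14.179.255.255) -> BRANCH-A
  14.178.0.0/16 (14.178.0.0 - 14.178.255.255) -> DIST2
More-specific entries that do NOT match:
  14.178.216.84/30 (14.178.216.84 - 14.178.216.87) does not contain 14.178.216.118
  14.178.216.124/30 (14.178.216.124 - 14.178.216.127) does not contain 14.178.216.118
  14.178.216.120/29 (14.178.216.120 - 14.178.216.127) does not contain 14.178.216.118
  14.179.216.64/26 (14.179.216.64 - 14.179.216.127) does not contain 14.178.216.118
  14.178.152.0/23 (14.178.152.0 - 14.178.153.255) does not contain 14.178.216.118
  14.178.192.0/20 (14.178.192.0 - 14.178.207.255) does not contain 14.178.216.118
  14.176.192.0/19 (14.176.192.0 - 14.176.223.255) does not contain 14.178.216.118
Longest matching prefix is /16 -> next hop DIST2.

DIST2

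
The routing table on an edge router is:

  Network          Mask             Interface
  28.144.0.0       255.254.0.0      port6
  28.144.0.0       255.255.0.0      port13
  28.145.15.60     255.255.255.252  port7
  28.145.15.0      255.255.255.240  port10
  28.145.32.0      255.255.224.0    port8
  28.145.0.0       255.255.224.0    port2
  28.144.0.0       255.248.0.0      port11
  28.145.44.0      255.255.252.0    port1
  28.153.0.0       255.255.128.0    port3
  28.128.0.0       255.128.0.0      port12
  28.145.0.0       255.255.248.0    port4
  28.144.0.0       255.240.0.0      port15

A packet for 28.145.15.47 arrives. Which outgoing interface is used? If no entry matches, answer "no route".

port2

Routes whose prefix contains 28.145.15.47:
  28.128.0.0/9 (28.128.0.0 - 28.255.255.255) -> port12
  28.144.0.0/12 (28.144.0.0 - 28.159.255.255) -> port15
  28.144.0.0/13 (28.144.0.0 - 28.151.255.255) -> port11
  28.144.0.0/15 (28.144.0.0 - 28.145.255.255) -> port6
  28.145.0.0/19 (28.145.0.0 - 28.145.31.255) -> port2
More-specific entries that do NOT match:
  28.145.15.60/30 (28.145.15.60 - 28.145.15.63) does not contain 28.145.15.47
  28.145.15.0/28 (28.145.15.0 - 28.145.15.15) does not contain 28.145.15.47
  28.145.44.0/22 (28.145.44.0 - 28.145.47.255) does not contain 28.145.15.47
  28.145.0.0/21 (28.145.0.0 - 28.145.7.255) does not contain 28.145.15.47
Longest matching prefix is /19 -> interface port2.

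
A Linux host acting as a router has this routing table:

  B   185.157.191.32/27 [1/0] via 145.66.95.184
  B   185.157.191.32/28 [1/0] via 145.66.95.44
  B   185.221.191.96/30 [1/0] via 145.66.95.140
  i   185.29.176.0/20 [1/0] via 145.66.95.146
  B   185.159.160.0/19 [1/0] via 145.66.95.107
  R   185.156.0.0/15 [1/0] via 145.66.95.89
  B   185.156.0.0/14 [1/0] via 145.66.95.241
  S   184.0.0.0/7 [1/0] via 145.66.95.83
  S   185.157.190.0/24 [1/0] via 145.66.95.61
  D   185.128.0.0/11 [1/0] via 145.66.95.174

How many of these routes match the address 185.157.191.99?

4

Prefixes containing 185.157.191.99:
  184.0.0.0/7 (184.0.0.0 - 185.255.255.255)
  185.128.0.0/11 (185.128.0.0 - 185.159.255.255)
  185.156.0.0/14 (185.156.0.0 - 185.159.255.255)
  185.156.0.0/15 (185.156.0.0 - 185.157.255.255)
Total matching entries: 4.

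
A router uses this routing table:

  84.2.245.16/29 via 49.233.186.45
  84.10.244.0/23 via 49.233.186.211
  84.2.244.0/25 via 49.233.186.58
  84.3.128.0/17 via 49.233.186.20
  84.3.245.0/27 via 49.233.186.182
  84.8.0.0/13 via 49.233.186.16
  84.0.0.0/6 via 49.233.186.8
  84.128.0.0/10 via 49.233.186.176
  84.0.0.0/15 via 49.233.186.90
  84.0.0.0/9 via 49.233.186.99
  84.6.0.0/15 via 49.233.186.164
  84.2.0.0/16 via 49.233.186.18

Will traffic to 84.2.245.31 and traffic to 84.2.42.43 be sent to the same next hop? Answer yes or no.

yes

84.2.245.31: longest match 84.2.0.0/16 -> 49.233.186.18
84.2.42.43: longest match 84.2.0.0/16 -> 49.233.186.18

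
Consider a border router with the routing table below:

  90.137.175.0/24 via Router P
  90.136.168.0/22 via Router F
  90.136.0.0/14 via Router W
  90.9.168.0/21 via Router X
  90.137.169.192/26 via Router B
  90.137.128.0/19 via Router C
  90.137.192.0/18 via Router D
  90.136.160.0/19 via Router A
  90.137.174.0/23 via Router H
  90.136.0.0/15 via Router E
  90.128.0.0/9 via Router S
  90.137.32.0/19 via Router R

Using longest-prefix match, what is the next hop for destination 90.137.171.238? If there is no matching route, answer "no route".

Router E

Routes whose prefix contains 90.137.171.238:
  90.128.0.0/9 (90.128.0.0 - 90.255.255.255) -> Router S
  90.136.0.0/14 (90.136.0.0 - 90.139.255.255) -> Router W
  90.136.0.0/15 (90.136.0.0 - 90.137.255.255) -> Router E
More-specific entries that do NOT match:
  90.137.169.192/26 (90.137.169.192 - 90.137.169.255) does not contain 90.137.171.238
  90.137.175.0/24 (90.137.175.0 - 90.137.175.255) does not contain 90.137.171.238
  90.137.174.0/23 (90.137.174.0 - 90.137.175.255) does not contain 90.137.171.238
  90.136.168.0/22 (90.136.168.0 - 90.136.171.255) does not contain 90.137.171.238
  90.9.168.0/21 (90.9.168.0 - 90.9.175.255) does not contain 90.137.171.238
  90.137.128.0/19 (90.137.128.0 - 90.137.159.255) does not contain 90.137.171.238
  90.136.160.0/19 (90.136.160.0 - 90.136.191.255) does not contain 90.137.171.238
  90.137.32.0/19 (90.137.32.0 - 90.137.63.255) does not contain 90.137.171.238
  90.137.192.0/18 (90.137.192.0 - 90.137.255.255) does not contain 90.137.171.238
Longest matching prefix is /15 -> next hop Router E.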